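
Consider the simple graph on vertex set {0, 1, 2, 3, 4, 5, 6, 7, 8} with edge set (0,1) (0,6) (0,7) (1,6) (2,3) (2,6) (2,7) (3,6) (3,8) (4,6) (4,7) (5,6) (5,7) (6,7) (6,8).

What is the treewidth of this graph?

2

A width-2 tree decomposition is:
Bags: B1 = {2, 6, 7}  B2 = {0, 6, 7}  B3 = {4, 6, 7}  B4 = {5, 6, 7}  B5 = {0, 1, 6}  B6 = {2, 3, 6}  B7 = {3, 6, 8}
Tree: B1–B2, B2–B3, B2–B4, B2–B5, B1–B6, B6–B7
The largest bag has 3 vertices, giving width 2; this decomposition certifies tw(G) ≤ 2. On the other hand G contains the 3-clique {3, 6, 8}. A clique must lie in a single bag of any decomposition, so no decomposition can have width below 2. Hence tw(G) = 2 exactly.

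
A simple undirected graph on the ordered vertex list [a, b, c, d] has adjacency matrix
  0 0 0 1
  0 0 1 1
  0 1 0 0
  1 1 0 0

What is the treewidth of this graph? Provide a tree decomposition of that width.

Each bag holds 2 vertices, so the decomposition has width 1, which upper-bounds the treewidth. G has an edge, so its treewidth is at least 1. Hence tw(G) = 1 exactly.

Treewidth 1.
One optimal decomposition is:
Bags: B1 = {b, c}  B2 = {b, d}  B3 = {a, d}
Tree: B1–B2, B2–B3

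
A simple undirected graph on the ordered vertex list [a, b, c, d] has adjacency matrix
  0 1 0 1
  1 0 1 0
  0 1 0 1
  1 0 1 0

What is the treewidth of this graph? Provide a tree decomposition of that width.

Treewidth 2.
One optimal decomposition is:
Bags: B1 = {a, c, d}  B2 = {a, b, c}
Tree: B1–B2

Every bag has size at most 3, so the width is 3 − 1 = 2 and tw(G) ≤ 2. The edges a–d–c–b–a form a cycle, so G is not a tree and its treewidth is at least 2. Hence tw(G) = 2 exactly.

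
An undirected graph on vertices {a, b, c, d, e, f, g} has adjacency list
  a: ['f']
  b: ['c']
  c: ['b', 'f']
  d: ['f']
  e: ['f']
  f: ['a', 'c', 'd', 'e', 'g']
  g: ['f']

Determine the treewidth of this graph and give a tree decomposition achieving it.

Treewidth 1.
Bags: B1 = {a, f}  B2 = {d, f}  B3 = {e, f}  B4 = {f, g}  B5 = {c, f}  B6 = {b, c}
Tree: B1–B2, B2–B3, B1–B4, B3–B5, B5–B6

Each bag holds 2 vertices, so the decomposition has width 1, which upper-bounds the treewidth. Any graph with an edge has treewidth ≥ 1, and G has the edge a–f. Combining the bounds, tw(G) = 1.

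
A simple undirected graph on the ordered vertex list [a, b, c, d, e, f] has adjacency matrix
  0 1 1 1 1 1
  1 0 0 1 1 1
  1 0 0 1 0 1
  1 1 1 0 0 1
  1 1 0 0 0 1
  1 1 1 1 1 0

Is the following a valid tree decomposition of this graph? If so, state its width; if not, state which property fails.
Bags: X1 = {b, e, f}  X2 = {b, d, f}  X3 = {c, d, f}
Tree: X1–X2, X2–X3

No — vertex a appears in no bag.

A tree decomposition must satisfy three properties: every vertex lies in some bag; for every edge, both endpoints lie together in some bag; and for every vertex, the bags containing it form a connected subtree. Here vertex a appears in no bag, so the decomposition is invalid.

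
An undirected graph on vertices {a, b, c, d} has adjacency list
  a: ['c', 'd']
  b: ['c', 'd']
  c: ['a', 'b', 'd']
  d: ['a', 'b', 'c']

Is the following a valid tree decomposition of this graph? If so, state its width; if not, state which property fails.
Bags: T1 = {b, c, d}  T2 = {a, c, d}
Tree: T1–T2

Vertex coverage: the bags together contain {a, b, c, d}, the full vertex set. Edge coverage: each edge of G has both endpoints in at least one bag. Running intersection: for every vertex, the bags containing it form a connected subtree. All three properties hold, so this is a valid tree decomposition of width max|bag| − 1 = 2, and hence tw(G) ≤ 2.

Yes; width 2.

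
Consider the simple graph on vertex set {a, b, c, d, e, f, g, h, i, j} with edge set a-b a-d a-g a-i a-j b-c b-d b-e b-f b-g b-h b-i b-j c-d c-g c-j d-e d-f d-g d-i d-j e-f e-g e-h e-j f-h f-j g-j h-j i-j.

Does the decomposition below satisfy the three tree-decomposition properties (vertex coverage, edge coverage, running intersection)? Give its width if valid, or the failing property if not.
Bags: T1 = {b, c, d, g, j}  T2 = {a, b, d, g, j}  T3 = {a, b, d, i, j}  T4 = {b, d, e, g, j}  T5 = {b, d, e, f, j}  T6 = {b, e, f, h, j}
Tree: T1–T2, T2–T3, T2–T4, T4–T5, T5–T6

Yes; width 4.

Vertex coverage: the bags together contain {a, b, c, d, e, f, g, h, i, j}, the full vertex set. Edge coverage: each edge of G has both endpoints in at least one bag. Running intersection: for every vertex, the bags containing it form a connected subtree. All three properties hold, so this is a valid tree decomposition of width max|bag| − 1 = 4, and hence tw(G) ≤ 4.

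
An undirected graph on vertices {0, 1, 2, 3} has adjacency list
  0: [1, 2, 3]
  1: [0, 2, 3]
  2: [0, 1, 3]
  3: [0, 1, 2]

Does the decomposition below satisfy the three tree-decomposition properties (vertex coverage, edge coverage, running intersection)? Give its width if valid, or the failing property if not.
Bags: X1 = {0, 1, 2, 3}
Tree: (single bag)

Yes; width 3.

Vertex coverage: the bags together contain {0, 1, 2, 3}, the full vertex set. Edge coverage: each edge of G has both endpoints in at least one bag. Running intersection: for every vertex, the bags containing it form a connected subtree. All three properties hold, so this is a valid tree decomposition of width max|bag| − 1 = 3, and hence tw(G) ≤ 3.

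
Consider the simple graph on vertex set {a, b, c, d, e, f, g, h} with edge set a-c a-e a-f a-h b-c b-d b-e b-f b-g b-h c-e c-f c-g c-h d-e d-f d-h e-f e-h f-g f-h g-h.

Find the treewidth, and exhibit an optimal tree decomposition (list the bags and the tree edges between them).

Treewidth 4.
Bags: B1 = {b, c, f, g, h}  B2 = {b, c, e, f, h}  B3 = {b, d, e, f, h}  B4 = {a, c, e, f, h}
Tree: B1–B2, B2–B3, B2–B4

Every bag has size at most 5, so the width is 5 − 1 = 4 and tw(G) ≤ 4. For the lower bound, the 5 vertices {a, c, e, f, h} are pairwise adjacent, and any tree decomposition puts a clique entirely inside one bag — forcing width ≥ 4. Hence tw(G) = 4 exactly.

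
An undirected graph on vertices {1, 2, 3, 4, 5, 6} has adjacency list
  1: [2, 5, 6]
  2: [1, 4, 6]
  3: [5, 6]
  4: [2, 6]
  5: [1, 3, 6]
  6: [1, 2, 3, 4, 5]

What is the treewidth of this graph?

2

A width-2 tree decomposition is:
Bags: B1 = {2, 4, 6}  B2 = {1, 2, 6}  B3 = {1, 5, 6}  B4 = {3, 5, 6}
Tree: B1–B2, B2–B3, B3–B4
The largest bag has 3 vertices, giving width 2; this decomposition certifies tw(G) ≤ 2. Conversely, {1, 2, 6} is a clique of size 3, and the vertices of any clique must share a bag in every tree decomposition; so some bag has ≥ 3 vertices and tw(G) ≥ 2. Hence tw(G) = 2 exactly.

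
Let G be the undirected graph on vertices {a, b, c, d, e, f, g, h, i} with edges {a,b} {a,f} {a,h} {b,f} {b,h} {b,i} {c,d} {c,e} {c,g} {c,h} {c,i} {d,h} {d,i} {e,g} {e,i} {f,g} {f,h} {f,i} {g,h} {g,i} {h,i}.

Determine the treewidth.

A width-3 tree decomposition is:
Bags: B1 = {f, g, h, i}  B2 = {b, f, h, i}  B3 = {c, g, h, i}  B4 = {c, e, g, i}  B5 = {c, d, h, i}  B6 = {a, b, f, h}
Tree: B1–B2, B1–B3, B3–B4, B3–B5, B2–B6
Every bag has size at most 4, so the width is 4 − 1 = 3 and tw(G) ≤ 3. Conversely, {c, e, g, i} is a clique of size 4, and the vertices of any clique must share a bag in every tree decomposition; so some bag has ≥ 4 vertices and tw(G) ≥ 3. The upper and lower bounds meet at 3, so that is the treewidth.

3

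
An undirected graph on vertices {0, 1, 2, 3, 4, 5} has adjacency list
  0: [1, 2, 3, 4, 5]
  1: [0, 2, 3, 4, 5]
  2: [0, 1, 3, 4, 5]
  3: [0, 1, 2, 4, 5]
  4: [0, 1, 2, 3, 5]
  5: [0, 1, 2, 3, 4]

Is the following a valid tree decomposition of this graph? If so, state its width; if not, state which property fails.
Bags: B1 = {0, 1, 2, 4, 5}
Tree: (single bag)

No — vertex 3 appears in no bag.

A tree decomposition must satisfy three properties: every vertex lies in some bag; for every edge, both endpoints lie together in some bag; and for every vertex, the bags containing it form a connected subtree. Here vertex 3 appears in no bag, so the decomposition is invalid.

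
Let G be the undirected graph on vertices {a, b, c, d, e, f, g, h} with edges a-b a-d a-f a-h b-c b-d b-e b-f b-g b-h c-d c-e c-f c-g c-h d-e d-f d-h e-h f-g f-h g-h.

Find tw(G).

4

A width-4 tree decomposition is:
Bags: B1 = {b, c, d, f, h}  B2 = {b, c, d, e, h}  B3 = {b, c, f, g, h}  B4 = {a, b, d, f, h}
Tree: B1–B2, B1–B3, B1–B4
Each bag holds 5 vertices, so the decomposition has width 4, which upper-bounds the treewidth. Conversely, {b, c, d, e, h} is a clique of size 5, and the vertices of any clique must share a bag in every tree decomposition; so some bag has ≥ 5 vertices and tw(G) ≥ 4. Combining the bounds, tw(G) = 4.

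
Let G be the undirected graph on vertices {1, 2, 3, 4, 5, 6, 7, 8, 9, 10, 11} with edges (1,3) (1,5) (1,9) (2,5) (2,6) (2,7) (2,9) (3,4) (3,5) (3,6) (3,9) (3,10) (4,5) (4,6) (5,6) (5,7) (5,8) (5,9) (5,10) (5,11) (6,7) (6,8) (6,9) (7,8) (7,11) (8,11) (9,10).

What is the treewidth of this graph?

A width-3 tree decomposition is:
Bags: B1 = {1, 3, 5, 9}  B2 = {3, 5, 6, 9}  B3 = {2, 5, 6, 9}  B4 = {2, 5, 6, 7}  B5 = {3, 5, 9, 10}  B6 = {3, 4, 5, 6}  B7 = {5, 6, 7, 8}  B8 = {5, 7, 8, 11}
Tree: B1–B2, B2–B3, B3–B4, B2–B5, B2–B6, B4–B7, B7–B8
Each bag holds 4 vertices, so the decomposition has width 3, which upper-bounds the treewidth. For the lower bound, the 4 vertices {1, 3, 5, 9} are pairwise adjacent, and any tree decomposition puts a clique entirely inside one bag — forcing width ≥ 3. The upper and lower bounds meet at 3, so that is the treewidth.

3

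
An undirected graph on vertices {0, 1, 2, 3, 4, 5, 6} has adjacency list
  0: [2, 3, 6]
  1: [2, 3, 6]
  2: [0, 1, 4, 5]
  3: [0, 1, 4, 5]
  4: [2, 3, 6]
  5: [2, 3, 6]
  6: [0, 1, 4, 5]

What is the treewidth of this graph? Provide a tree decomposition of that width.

Each bag holds 4 vertices, so the decomposition has width 3, which upper-bounds the treewidth. For the lower bound: the 4 vertex sets {3,4}, {1,2}, {6}, {5} are disjoint, each induces a connected subgraph, and every pair is joined by at least one edge of G. Contracting each set to a single vertex therefore yields K_{4} as a minor, and since treewidth is minor-monotone, tw(G) ≥ tw(K_{4}) = 3. Therefore the treewidth is 3.

Treewidth 3.
One optimal decomposition is:
Bags: B1 = {2, 3, 4, 6}  B2 = {1, 2, 3, 6}  B3 = {2, 3, 5, 6}  B4 = {0, 2, 3, 6}
Tree: B1–B2, B2–B3, B3–B4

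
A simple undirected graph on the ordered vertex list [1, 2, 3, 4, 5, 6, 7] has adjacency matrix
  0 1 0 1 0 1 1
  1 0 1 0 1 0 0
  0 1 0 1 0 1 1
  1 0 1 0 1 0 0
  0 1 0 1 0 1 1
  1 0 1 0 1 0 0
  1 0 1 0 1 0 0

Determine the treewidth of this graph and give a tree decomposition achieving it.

Each bag holds 4 vertices, so the decomposition has width 3, which upper-bounds the treewidth. For the lower bound: the 4 vertex sets {3,7}, {2,5}, {1}, {4} are disjoint, each induces a connected subgraph, and every pair is joined by at least one edge of G. Contracting each set to a single vertex therefore yields K_{4} as a minor, and since treewidth is minor-monotone, tw(G) ≥ tw(K_{4}) = 3. Hence tw(G) = 3 exactly.

Treewidth 3.
One optimal decomposition is:
Bags: B1 = {1, 3, 5, 7}  B2 = {1, 2, 3, 5}  B3 = {1, 3, 4, 5}  B4 = {1, 3, 5, 6}
Tree: B1–B2, B2–B3, B3–B4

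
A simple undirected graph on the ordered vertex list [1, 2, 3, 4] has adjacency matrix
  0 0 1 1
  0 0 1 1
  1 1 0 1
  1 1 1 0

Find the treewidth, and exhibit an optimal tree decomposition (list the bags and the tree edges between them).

Treewidth 2.
Bags: B1 = {1, 3, 4}  B2 = {2, 3, 4}
Tree: B1–B2

Each bag holds 3 vertices, so the decomposition has width 2, which upper-bounds the treewidth. On the other hand G contains the 3-clique {1, 3, 4}. A clique must lie in a single bag of any decomposition, so no decomposition can have width below 2. Therefore the treewidth is 2.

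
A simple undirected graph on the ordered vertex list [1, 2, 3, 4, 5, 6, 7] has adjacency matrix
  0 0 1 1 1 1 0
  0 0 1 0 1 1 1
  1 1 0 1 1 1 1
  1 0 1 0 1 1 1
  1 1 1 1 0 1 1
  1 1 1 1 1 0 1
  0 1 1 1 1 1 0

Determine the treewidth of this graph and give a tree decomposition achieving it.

Every bag has size at most 5, so the width is 5 − 1 = 4 and tw(G) ≤ 4. For the lower bound, the 5 vertices {2, 3, 5, 6, 7} are pairwise adjacent, and any tree decomposition puts a clique entirely inside one bag — forcing width ≥ 4. Therefore the treewidth is 4.

Treewidth 4.
One optimal decomposition is:
Bags: B1 = {1, 3, 4, 5, 6}  B2 = {3, 4, 5, 6, 7}  B3 = {2, 3, 5, 6, 7}
Tree: B1–B2, B2–B3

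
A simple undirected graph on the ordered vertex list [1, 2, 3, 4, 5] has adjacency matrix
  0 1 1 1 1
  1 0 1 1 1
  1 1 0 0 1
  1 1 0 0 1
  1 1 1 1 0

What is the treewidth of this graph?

A width-3 tree decomposition is:
Bags: B1 = {1, 2, 3, 5}  B2 = {1, 2, 4, 5}
Tree: B1–B2
The largest bag has 4 vertices, giving width 3; this decomposition certifies tw(G) ≤ 3. For the lower bound, the 4 vertices {1, 2, 3, 5} are pairwise adjacent, and any tree decomposition puts a clique entirely inside one bag — forcing width ≥ 3. Therefore the treewidth is 3.

3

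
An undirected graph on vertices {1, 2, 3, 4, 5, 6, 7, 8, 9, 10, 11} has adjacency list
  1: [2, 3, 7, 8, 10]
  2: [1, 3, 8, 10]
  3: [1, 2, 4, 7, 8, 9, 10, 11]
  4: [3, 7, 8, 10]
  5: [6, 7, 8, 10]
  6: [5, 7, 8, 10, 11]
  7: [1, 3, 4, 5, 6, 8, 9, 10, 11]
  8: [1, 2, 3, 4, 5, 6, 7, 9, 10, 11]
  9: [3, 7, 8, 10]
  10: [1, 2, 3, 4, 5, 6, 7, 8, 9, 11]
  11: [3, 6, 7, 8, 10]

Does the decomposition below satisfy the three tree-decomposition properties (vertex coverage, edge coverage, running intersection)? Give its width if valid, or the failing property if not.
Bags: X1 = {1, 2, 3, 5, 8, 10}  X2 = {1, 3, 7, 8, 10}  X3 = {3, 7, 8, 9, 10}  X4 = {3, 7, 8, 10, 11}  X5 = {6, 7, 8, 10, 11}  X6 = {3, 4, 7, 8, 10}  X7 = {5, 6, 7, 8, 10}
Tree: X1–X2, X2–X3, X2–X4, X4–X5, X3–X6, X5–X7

No — bags containing vertex 5 are not connected in the tree.

A tree decomposition must satisfy three properties: every vertex lies in some bag; for every edge, both endpoints lie together in some bag; and for every vertex, the bags containing it form a connected subtree. Here bags containing vertex 5 are not connected in the tree, so the decomposition is invalid.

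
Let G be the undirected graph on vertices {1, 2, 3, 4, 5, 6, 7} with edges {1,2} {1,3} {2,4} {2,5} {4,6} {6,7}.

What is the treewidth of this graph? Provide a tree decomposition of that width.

Treewidth 1.
One optimal decomposition is:
Bags: B1 = {1, 2}  B2 = {1, 3}  B3 = {2, 4}  B4 = {4, 6}  B5 = {6, 7}  B6 = {2, 5}
Tree: B1–B2, B1–B3, B3–B4, B4–B5, B1–B6

Every bag has size at most 2, so the width is 2 − 1 = 1 and tw(G) ≤ 1. Any graph with an edge has treewidth ≥ 1, and G has the edge 1–2. Combining the bounds, tw(G) = 1.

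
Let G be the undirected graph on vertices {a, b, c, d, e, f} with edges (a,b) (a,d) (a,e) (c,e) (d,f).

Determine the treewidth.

A width-1 tree decomposition is:
Bags: B1 = {c, e}  B2 = {a, e}  B3 = {a, b}  B4 = {a, d}  B5 = {d, f}
Tree: B1–B2, B2–B3, B2–B4, B4–B5
The largest bag has 2 vertices, giving width 1; this decomposition certifies tw(G) ≤ 1. Any graph with an edge has treewidth ≥ 1, and G has the edge c–e. Combining the bounds, tw(G) = 1.

1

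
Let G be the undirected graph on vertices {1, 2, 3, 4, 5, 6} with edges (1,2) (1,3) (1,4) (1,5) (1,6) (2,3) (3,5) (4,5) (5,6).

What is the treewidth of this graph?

2

A width-2 tree decomposition is:
Bags: B1 = {1, 4, 5}  B2 = {1, 3, 5}  B3 = {1, 2, 3}  B4 = {1, 5, 6}
Tree: B1–B2, B2–B3, B2–B4
The largest bag has 3 vertices, giving width 2; this decomposition certifies tw(G) ≤ 2. On the other hand G contains the 3-clique {1, 2, 3}. A clique must lie in a single bag of any decomposition, so no decomposition can have width below 2. The upper and lower bounds meet at 2, so that is the treewidth.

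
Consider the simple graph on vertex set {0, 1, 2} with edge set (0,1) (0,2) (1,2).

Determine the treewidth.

2

A width-2 tree decomposition is:
Bags: B1 = {0, 1, 2}
Tree: (single bag)
A single bag containing all 3 vertices is trivially a valid decomposition of width 2. For the lower bound, the 3 vertices {0, 1, 2} are pairwise adjacent, and any tree decomposition puts a clique entirely inside one bag — forcing width ≥ 2. The upper and lower bounds meet at 2, so that is the treewidth.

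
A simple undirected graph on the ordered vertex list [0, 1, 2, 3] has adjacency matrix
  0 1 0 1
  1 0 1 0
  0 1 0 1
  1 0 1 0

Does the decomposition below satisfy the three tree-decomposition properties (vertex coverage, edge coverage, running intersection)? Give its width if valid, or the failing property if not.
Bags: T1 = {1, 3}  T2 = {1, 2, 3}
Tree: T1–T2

No — vertex 0 appears in no bag.

A tree decomposition must satisfy three properties: every vertex lies in some bag; for every edge, both endpoints lie together in some bag; and for every vertex, the bags containing it form a connected subtree. Here vertex 0 appears in no bag, so the decomposition is invalid.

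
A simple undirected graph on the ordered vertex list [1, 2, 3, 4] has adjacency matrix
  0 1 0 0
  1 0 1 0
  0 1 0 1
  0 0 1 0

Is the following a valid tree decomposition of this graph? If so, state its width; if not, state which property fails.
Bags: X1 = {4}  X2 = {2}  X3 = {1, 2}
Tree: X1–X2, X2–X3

No — vertex 3 appears in no bag.

A tree decomposition must satisfy three properties: every vertex lies in some bag; for every edge, both endpoints lie together in some bag; and for every vertex, the bags containing it form a connected subtree. Here vertex 3 appears in no bag, so the decomposition is invalid.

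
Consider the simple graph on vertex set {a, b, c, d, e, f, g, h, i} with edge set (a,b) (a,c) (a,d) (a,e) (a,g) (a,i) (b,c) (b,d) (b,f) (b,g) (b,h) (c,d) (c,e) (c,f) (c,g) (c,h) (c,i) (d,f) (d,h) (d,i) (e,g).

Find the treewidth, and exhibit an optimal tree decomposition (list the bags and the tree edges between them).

The largest bag has 4 vertices, giving width 3; this decomposition certifies tw(G) ≤ 3. Conversely, {b, c, d, h} is a clique of size 4, and the vertices of any clique must share a bag in every tree decomposition; so some bag has ≥ 4 vertices and tw(G) ≥ 3. The upper and lower bounds meet at 3, so that is the treewidth.

Treewidth 3.
One optimal decomposition is:
Bags: B1 = {a, b, c, d}  B2 = {a, c, d, i}  B3 = {b, c, d, f}  B4 = {b, c, d, h}  B5 = {a, b, c, g}  B6 = {a, c, e, g}
Tree: B1–B2, B1–B3, B1–B4, B1–B5, B5–B6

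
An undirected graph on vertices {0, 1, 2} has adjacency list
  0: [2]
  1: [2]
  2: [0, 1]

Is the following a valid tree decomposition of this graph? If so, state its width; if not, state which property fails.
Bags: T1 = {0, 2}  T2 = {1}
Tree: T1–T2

No — edge (2,1) lies in no bag.

A tree decomposition must satisfy three properties: every vertex lies in some bag; for every edge, both endpoints lie together in some bag; and for every vertex, the bags containing it form a connected subtree. Here edge (2,1) lies in no bag, so the decomposition is invalid.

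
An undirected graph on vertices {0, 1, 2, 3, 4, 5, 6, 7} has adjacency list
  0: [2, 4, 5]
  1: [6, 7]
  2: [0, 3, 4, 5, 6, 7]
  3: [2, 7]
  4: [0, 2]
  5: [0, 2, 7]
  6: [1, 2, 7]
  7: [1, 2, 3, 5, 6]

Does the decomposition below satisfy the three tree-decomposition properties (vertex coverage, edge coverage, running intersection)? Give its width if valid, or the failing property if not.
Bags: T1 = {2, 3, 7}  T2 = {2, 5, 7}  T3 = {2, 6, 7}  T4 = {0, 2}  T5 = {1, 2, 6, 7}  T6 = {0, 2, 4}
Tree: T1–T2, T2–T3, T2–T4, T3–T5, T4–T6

No — edge (5,0) lies in no bag.

A tree decomposition must satisfy three properties: every vertex lies in some bag; for every edge, both endpoints lie together in some bag; and for every vertex, the bags containing it form a connected subtree. Here edge (5,0) lies in no bag, so the decomposition is invalid.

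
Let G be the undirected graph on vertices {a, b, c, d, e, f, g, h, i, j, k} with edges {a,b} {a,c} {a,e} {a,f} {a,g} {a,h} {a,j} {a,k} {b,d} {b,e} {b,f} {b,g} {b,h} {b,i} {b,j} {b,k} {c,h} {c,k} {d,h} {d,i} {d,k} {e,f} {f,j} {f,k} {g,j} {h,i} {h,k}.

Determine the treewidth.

A width-3 tree decomposition is:
Bags: B1 = {a, b, f, j}  B2 = {a, b, f, k}  B3 = {a, b, e, f}  B4 = {a, b, h, k}  B5 = {b, d, h, k}  B6 = {a, b, g, j}  B7 = {a, c, h, k}  B8 = {b, d, h, i}
Tree: B1–B2, B2–B3, B2–B4, B4–B5, B1–B6, B4–B7, B5–B8
Every bag has size at most 4, so the width is 4 − 1 = 3 and tw(G) ≤ 3. On the other hand G contains the 4-clique {a, c, h, k}. A clique must lie in a single bag of any decomposition, so no decomposition can have width below 3. Therefore the treewidth is 3.

3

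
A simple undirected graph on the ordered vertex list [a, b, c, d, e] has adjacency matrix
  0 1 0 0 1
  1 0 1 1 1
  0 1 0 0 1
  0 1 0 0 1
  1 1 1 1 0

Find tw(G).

2

A width-2 tree decomposition is:
Bags: B1 = {a, b, e}  B2 = {b, d, e}  B3 = {b, c, e}
Tree: B1–B2, B1–B3
The largest bag has 3 vertices, giving width 2; this decomposition certifies tw(G) ≤ 2. On the other hand G contains the 3-clique {b, d, e}. A clique must lie in a single bag of any decomposition, so no decomposition can have width below 2. Therefore the treewidth is 2.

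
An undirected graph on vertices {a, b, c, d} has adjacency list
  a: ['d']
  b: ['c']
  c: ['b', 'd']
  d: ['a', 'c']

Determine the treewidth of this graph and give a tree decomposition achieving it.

Every bag has size at most 2, so the width is 2 − 1 = 1 and tw(G) ≤ 1. G has an edge, so its treewidth is at least 1. Therefore the treewidth is 1.

Treewidth 1.
One such decomposition:
Bags: B1 = {a, d}  B2 = {c, d}  B3 = {b, c}
Tree: B1–B2, B2–B3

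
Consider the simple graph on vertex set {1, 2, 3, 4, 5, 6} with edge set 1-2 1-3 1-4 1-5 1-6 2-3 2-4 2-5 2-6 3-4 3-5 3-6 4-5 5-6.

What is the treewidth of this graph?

A width-4 tree decomposition is:
Bags: B1 = {1, 2, 3, 5, 6}  B2 = {1, 2, 3, 4, 5}
Tree: B1–B2
Each bag holds 5 vertices, so the decomposition has width 4, which upper-bounds the treewidth. On the other hand G contains the 5-clique {1, 2, 3, 4, 5}. A clique must lie in a single bag of any decomposition, so no decomposition can have width below 4. Combining the bounds, tw(G) = 4.

4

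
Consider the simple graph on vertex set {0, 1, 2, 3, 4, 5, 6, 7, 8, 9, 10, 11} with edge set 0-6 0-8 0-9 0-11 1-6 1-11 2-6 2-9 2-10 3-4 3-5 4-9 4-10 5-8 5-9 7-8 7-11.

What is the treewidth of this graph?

3

A width-3 tree decomposition is:
Bags: B1 = {3, 4, 5, 10}  B2 = {4, 5, 9, 10}  B3 = {2, 5, 9, 10}  B4 = {2, 5, 8, 9}  B5 = {0, 2, 8, 9}  B6 = {0, 2, 6, 8}  B7 = {0, 6, 7, 8}  B8 = {0, 6, 7, 11}  B9 = {1, 6, 7, 11}
Tree: B1–B2, B2–B3, B3–B4, B4–B5, B5–B6, B6–B7, B7–B8, B8–B9
The largest bag has 4 vertices, giving width 3; this decomposition certifies tw(G) ≤ 3. For the lower bound: the 4 vertex sets {3,4,10}, {5}, {9}, {0,2,6,8} are disjoint, each induces a connected subgraph, and every pair is joined by at least one edge of G. Contracting each set to a single vertex therefore yields K_{4} as a minor, and since treewidth is minor-monotone, tw(G) ≥ tw(K_{4}) = 3. The upper and lower bounds meet at 3, so that is the treewidth.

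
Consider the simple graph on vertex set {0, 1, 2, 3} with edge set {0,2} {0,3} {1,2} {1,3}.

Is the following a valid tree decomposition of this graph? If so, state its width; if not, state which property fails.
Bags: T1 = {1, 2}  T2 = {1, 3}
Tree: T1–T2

A tree decomposition must satisfy three properties: every vertex lies in some bag; for every edge, both endpoints lie together in some bag; and for every vertex, the bags containing it form a connected subtree. Here vertex 0 appears in no bag, so the decomposition is invalid.

No — vertex 0 appears in no bag.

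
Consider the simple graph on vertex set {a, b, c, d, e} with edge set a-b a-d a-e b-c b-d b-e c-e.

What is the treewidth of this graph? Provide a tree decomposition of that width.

Treewidth 2.
One optimal decomposition is:
Bags: B1 = {a, b, e}  B2 = {a, b, d}  B3 = {b, c, e}
Tree: B1–B2, B1–B3

The largest bag has 3 vertices, giving width 2; this decomposition certifies tw(G) ≤ 2. On the other hand G contains the 3-clique {a, b, d}. A clique must lie in a single bag of any decomposition, so no decomposition can have width below 2. Combining the bounds, tw(G) = 2.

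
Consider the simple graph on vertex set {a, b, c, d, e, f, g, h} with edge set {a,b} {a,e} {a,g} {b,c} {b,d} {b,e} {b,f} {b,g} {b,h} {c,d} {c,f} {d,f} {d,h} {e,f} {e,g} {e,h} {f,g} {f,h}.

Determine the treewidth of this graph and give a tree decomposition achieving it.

Treewidth 3.
One optimal decomposition is:
Bags: B1 = {a, b, e, g}  B2 = {b, e, f, g}  B3 = {b, e, f, h}  B4 = {b, d, f, h}  B5 = {b, c, d, f}
Tree: B1–B2, B2–B3, B3–B4, B4–B5

Every bag has size at most 4, so the width is 4 − 1 = 3 and tw(G) ≤ 3. For the lower bound, the 4 vertices {a, b, e, g} are pairwise adjacent, and any tree decomposition puts a clique entirely inside one bag — forcing width ≥ 3. Combining the bounds, tw(G) = 3.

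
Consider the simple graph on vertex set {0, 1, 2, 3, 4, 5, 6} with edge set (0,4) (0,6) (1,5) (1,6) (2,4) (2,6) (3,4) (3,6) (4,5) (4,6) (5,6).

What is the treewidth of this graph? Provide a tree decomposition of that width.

The largest bag has 3 vertices, giving width 2; this decomposition certifies tw(G) ≤ 2. On the other hand G contains the 3-clique {1, 5, 6}. A clique must lie in a single bag of any decomposition, so no decomposition can have width below 2. Therefore the treewidth is 2.

Treewidth 2.
One optimal decomposition is:
Bags: B1 = {3, 4, 6}  B2 = {0, 4, 6}  B3 = {4, 5, 6}  B4 = {2, 4, 6}  B5 = {1, 5, 6}
Tree: B1–B2, B1–B3, B1–B4, B3–B5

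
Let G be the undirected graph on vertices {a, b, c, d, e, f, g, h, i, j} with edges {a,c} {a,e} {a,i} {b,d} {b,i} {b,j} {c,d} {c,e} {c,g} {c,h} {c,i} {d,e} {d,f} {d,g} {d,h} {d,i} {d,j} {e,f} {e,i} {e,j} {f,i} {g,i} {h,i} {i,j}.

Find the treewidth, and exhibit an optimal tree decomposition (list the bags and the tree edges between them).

Every bag has size at most 4, so the width is 4 − 1 = 3 and tw(G) ≤ 3. Conversely, {d, e, i, j} is a clique of size 4, and the vertices of any clique must share a bag in every tree decomposition; so some bag has ≥ 4 vertices and tw(G) ≥ 3. The upper and lower bounds meet at 3, so that is the treewidth.

Treewidth 3.
Bags: B1 = {c, d, e, i}  B2 = {a, c, e, i}  B3 = {d, e, f, i}  B4 = {c, d, h, i}  B5 = {d, e, i, j}  B6 = {c, d, g, i}  B7 = {b, d, i, j}
Tree: B1–B2, B1–B3, B1–B4, B3–B5, B4–B6, B5–B7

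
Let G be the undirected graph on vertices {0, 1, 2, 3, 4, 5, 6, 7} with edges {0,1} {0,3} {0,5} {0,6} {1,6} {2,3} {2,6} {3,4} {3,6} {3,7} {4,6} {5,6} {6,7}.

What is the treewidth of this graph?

2

A width-2 tree decomposition is:
Bags: B1 = {0, 3, 6}  B2 = {3, 6, 7}  B3 = {0, 1, 6}  B4 = {3, 4, 6}  B5 = {0, 5, 6}  B6 = {2, 3, 6}
Tree: B1–B2, B1–B3, B1–B4, B3–B5, B1–B6
The largest bag has 3 vertices, giving width 2; this decomposition certifies tw(G) ≤ 2. Conversely, {0, 1, 6} is a clique of size 3, and the vertices of any clique must share a bag in every tree decomposition; so some bag has ≥ 3 vertices and tw(G) ≥ 2. The upper and lower bounds meet at 2, so that is the treewidth.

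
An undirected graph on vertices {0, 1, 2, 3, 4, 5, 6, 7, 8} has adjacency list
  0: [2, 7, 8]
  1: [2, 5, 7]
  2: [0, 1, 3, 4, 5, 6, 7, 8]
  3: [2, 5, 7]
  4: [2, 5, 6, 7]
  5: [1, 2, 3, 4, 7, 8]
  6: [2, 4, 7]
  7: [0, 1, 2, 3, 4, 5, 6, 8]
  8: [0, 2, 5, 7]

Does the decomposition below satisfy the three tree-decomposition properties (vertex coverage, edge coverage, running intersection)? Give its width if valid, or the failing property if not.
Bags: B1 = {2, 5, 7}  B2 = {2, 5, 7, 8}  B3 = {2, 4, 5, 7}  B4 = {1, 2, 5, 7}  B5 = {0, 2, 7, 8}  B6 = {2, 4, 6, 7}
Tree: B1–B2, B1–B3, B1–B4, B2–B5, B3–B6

A tree decomposition must satisfy three properties: every vertex lies in some bag; for every edge, both endpoints lie together in some bag; and for every vertex, the bags containing it form a connected subtree. Here vertex 3 appears in no bag, so the decomposition is invalid.

No — vertex 3 appears in no bag.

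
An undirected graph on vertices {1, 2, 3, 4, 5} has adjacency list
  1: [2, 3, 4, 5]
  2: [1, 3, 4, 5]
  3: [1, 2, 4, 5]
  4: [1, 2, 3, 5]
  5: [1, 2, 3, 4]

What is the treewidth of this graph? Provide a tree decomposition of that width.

A single bag containing all 5 vertices is trivially a valid decomposition of width 4. Conversely, {1, 2, 3, 4, 5} is a clique of size 5, and the vertices of any clique must share a bag in every tree decomposition; so some bag has ≥ 5 vertices and tw(G) ≥ 4. The upper and lower bounds meet at 4, so that is the treewidth.

Treewidth 4.
Bags: B1 = {1, 2, 3, 4, 5}
Tree: (single bag)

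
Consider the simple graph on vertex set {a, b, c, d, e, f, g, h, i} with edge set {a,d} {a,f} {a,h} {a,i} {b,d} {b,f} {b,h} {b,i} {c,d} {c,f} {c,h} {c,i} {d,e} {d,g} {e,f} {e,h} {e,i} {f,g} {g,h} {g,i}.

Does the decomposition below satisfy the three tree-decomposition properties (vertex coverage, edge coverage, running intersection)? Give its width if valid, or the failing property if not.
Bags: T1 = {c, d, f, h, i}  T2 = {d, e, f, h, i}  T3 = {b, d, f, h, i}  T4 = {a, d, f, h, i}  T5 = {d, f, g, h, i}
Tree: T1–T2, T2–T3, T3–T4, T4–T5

Every vertex of G appears in some bag (union = {a, b, c, d, e, f, g, h, i}); every edge is covered by a bag; and for each vertex v the set of bags containing v is connected in the bag tree. The decomposition is therefore valid. The largest bag has 5 vertices, so the width is 4.

Yes; width 4.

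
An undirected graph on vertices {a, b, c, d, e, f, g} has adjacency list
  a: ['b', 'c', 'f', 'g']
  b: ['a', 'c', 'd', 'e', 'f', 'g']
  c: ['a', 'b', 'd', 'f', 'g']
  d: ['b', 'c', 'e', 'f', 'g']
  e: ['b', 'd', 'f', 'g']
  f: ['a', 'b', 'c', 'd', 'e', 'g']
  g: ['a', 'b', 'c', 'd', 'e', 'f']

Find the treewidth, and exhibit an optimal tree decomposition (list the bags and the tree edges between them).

Treewidth 4.
One optimal decomposition is:
Bags: B1 = {b, c, d, f, g}  B2 = {b, d, e, f, g}  B3 = {a, b, c, f, g}
Tree: B1–B2, B1–B3

Every bag has size at most 5, so the width is 5 − 1 = 4 and tw(G) ≤ 4. For the lower bound, the 5 vertices {b, d, e, f, g} are pairwise adjacent, and any tree decomposition puts a clique entirely inside one bag — forcing width ≥ 4. Hence tw(G) = 4 exactly.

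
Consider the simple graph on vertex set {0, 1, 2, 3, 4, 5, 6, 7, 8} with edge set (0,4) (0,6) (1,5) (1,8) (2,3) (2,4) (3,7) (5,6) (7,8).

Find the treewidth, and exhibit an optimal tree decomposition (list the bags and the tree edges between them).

Every bag has size at most 3, so the width is 3 − 1 = 2 and tw(G) ≤ 2. The edges 8–1–5–6–0–4–2–3–7–8 form a cycle, so G is not a tree and its treewidth is at least 2. Hence tw(G) = 2 exactly.

Treewidth 2.
One optimal decomposition is:
Bags: B1 = {1, 5, 8}  B2 = {5, 6, 8}  B3 = {0, 6, 8}  B4 = {0, 4, 8}  B5 = {2, 4, 8}  B6 = {2, 3, 8}  B7 = {3, 7, 8}
Tree: B1–B2, B2–B3, B3–B4, B4–B5, B5–B6, B6–B7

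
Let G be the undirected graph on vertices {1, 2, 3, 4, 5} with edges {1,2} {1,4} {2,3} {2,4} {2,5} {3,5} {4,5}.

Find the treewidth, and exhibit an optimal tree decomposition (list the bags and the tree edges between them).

Each bag holds 3 vertices, so the decomposition has width 2, which upper-bounds the treewidth. Conversely, {2, 3, 5} is a clique of size 3, and the vertices of any clique must share a bag in every tree decomposition; so some bag has ≥ 3 vertices and tw(G) ≥ 2. The upper and lower bounds meet at 2, so that is the treewidth.

Treewidth 2.
One optimal decomposition is:
Bags: B1 = {2, 4, 5}  B2 = {2, 3, 5}  B3 = {1, 2, 4}
Tree: B1–B2, B1–B3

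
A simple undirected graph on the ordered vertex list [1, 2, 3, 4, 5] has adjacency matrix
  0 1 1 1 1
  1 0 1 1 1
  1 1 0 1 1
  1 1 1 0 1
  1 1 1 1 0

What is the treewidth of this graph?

4

A width-4 tree decomposition is:
Bags: B1 = {1, 2, 3, 4, 5}
Tree: (single bag)
A single bag containing all 5 vertices is trivially a valid decomposition of width 4. On the other hand G contains the 5-clique {1, 2, 3, 4, 5}. A clique must lie in a single bag of any decomposition, so no decomposition can have width below 4. Combining the bounds, tw(G) = 4.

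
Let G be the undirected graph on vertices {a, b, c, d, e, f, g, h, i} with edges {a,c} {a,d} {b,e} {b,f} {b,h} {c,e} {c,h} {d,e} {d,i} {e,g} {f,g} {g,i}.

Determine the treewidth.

A width-3 tree decomposition is:
Bags: B1 = {a, b, c, h}  B2 = {a, b, c, e}  B3 = {a, b, d, e}  B4 = {b, d, e, f}  B5 = {d, e, f, g}  B6 = {d, f, g, i}
Tree: B1–B2, B2–B3, B3–B4, B4–B5, B5–B6
Every bag has size at most 4, so the width is 4 − 1 = 3 and tw(G) ≤ 3. For the lower bound: the 4 vertex sets {a,c,h}, {b}, {e}, {d,f,g,i} are disjoint, each induces a connected subgraph, and every pair is joined by at least one edge of G. Contracting each set to a single vertex therefore yields K_{4} as a minor, and since treewidth is minor-monotone, tw(G) ≥ tw(K_{4}) = 3. The upper and lower bounds meet at 3, so that is the treewidth.

3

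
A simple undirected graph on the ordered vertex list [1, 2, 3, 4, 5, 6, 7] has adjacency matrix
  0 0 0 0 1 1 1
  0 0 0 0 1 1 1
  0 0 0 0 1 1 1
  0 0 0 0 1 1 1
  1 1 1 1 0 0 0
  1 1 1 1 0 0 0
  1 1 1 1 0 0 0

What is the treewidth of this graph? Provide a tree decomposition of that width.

The largest bag has 4 vertices, giving width 3; this decomposition certifies tw(G) ≤ 3. For the lower bound: the 4 vertex sets {4,5}, {1,7}, {6}, {3} are disjoint, each induces a connected subgraph, and every pair is joined by at least one edge of G. Contracting each set to a single vertex therefore yields K_{4} as a minor, and since treewidth is minor-monotone, tw(G) ≥ tw(K_{4}) = 3. The upper and lower bounds meet at 3, so that is the treewidth.

Treewidth 3.
One such decomposition:
Bags: B1 = {4, 5, 6, 7}  B2 = {1, 5, 6, 7}  B3 = {3, 5, 6, 7}  B4 = {2, 5, 6, 7}
Tree: B1–B2, B2–B3, B3–B4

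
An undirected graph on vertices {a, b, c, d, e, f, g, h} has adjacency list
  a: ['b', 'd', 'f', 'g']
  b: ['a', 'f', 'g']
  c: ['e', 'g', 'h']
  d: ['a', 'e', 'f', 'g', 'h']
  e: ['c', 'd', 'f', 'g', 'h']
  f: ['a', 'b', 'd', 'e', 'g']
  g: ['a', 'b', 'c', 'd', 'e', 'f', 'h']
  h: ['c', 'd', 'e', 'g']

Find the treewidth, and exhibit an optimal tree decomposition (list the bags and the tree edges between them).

The largest bag has 4 vertices, giving width 3; this decomposition certifies tw(G) ≤ 3. For the lower bound, the 4 vertices {d, e, g, h} are pairwise adjacent, and any tree decomposition puts a clique entirely inside one bag — forcing width ≥ 3. The upper and lower bounds meet at 3, so that is the treewidth.

Treewidth 3.
Bags: B1 = {a, d, f, g}  B2 = {d, e, f, g}  B3 = {a, b, f, g}  B4 = {d, e, g, h}  B5 = {c, e, g, h}
Tree: B1–B2, B1–B3, B2–B4, B4–B5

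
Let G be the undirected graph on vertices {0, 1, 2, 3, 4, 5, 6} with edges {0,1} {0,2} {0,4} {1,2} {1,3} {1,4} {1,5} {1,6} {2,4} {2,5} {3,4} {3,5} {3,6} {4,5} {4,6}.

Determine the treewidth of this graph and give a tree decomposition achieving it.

The largest bag has 4 vertices, giving width 3; this decomposition certifies tw(G) ≤ 3. For the lower bound, the 4 vertices {0, 1, 2, 4} are pairwise adjacent, and any tree decomposition puts a clique entirely inside one bag — forcing width ≥ 3. Therefore the treewidth is 3.

Treewidth 3.
Bags: B1 = {1, 3, 4, 5}  B2 = {1, 2, 4, 5}  B3 = {1, 3, 4, 6}  B4 = {0, 1, 2, 4}
Tree: B1–B2, B1–B3, B2–B4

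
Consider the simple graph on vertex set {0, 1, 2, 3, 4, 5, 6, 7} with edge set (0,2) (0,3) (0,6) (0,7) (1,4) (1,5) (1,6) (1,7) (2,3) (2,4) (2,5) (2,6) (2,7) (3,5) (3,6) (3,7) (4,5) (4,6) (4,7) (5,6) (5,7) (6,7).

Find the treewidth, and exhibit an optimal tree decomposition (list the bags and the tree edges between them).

Treewidth 4.
Bags: B1 = {0, 2, 3, 6, 7}  B2 = {2, 3, 5, 6, 7}  B3 = {2, 4, 5, 6, 7}  B4 = {1, 4, 5, 6, 7}
Tree: B1–B2, B2–B3, B3–B4

Every bag has size at most 5, so the width is 5 − 1 = 4 and tw(G) ≤ 4. For the lower bound, the 5 vertices {1, 4, 5, 6, 7} are pairwise adjacent, and any tree decomposition puts a clique entirely inside one bag — forcing width ≥ 4. Therefore the treewidth is 4.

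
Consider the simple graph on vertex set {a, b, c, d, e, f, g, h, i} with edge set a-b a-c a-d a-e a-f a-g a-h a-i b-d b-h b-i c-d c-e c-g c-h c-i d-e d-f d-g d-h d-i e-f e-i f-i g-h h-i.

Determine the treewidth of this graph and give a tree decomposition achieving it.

Each bag holds 5 vertices, so the decomposition has width 4, which upper-bounds the treewidth. On the other hand G contains the 5-clique {a, c, d, g, h}. A clique must lie in a single bag of any decomposition, so no decomposition can have width below 4. Combining the bounds, tw(G) = 4.

Treewidth 4.
One optimal decomposition is:
Bags: B1 = {a, c, d, h, i}  B2 = {a, c, d, e, i}  B3 = {a, b, d, h, i}  B4 = {a, d, e, f, i}  B5 = {a, c, d, g, h}
Tree: B1–B2, B1–B3, B2–B4, B1–B5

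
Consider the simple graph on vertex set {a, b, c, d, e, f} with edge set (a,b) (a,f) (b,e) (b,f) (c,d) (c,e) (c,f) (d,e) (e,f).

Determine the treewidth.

A width-2 tree decomposition is:
Bags: B1 = {b, e, f}  B2 = {c, e, f}  B3 = {c, d, e}  B4 = {a, b, f}
Tree: B1–B2, B2–B3, B1–B4
Each bag holds 3 vertices, so the decomposition has width 2, which upper-bounds the treewidth. For the lower bound, the 3 vertices {c, d, e} are pairwise adjacent, and any tree decomposition puts a clique entirely inside one bag — forcing width ≥ 2. Hence tw(G) = 2 exactly.

2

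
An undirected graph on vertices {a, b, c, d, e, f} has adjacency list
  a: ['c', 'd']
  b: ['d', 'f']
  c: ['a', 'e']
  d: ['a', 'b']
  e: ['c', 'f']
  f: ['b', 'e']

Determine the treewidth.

2

A width-2 tree decomposition is:
Bags: B1 = {a, b, d}  B2 = {a, b, c}  B3 = {b, c, e}  B4 = {b, e, f}
Tree: B1–B2, B2–B3, B3–B4
Each bag holds 3 vertices, so the decomposition has width 2, which upper-bounds the treewidth. The edges b–d–a–c–e–f–b form a cycle, so G is not a tree and its treewidth is at least 2. The upper and lower bounds meet at 2, so that is the treewidth.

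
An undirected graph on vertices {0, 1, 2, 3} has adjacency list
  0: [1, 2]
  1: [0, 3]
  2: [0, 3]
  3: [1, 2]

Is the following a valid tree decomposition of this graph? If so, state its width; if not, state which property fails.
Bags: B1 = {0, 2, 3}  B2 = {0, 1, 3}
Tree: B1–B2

Yes; width 2.

Checking the three conditions: (i) the bags cover all of {0, 1, 2, 3}; (ii) for each edge, some bag contains both endpoints; (iii) the bags containing any fixed vertex form a subtree. All hold, so the decomposition is valid with width 3 − 1 = 2.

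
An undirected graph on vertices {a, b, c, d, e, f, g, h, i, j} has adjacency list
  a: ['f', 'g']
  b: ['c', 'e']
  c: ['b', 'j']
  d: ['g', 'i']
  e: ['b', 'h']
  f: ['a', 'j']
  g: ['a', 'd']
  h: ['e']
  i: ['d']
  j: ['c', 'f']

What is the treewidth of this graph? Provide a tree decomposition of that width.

Treewidth 1.
One such decomposition:
Bags: B1 = {e, h}  B2 = {b, e}  B3 = {b, c}  B4 = {c, j}  B5 = {f, j}  B6 = {a, f}  B7 = {a, g}  B8 = {d, g}  B9 = {d, i}
Tree: B1–B2, B2–B3, B3–B4, B4–B5, B5–B6, B6–B7, B7–B8, B8–B9

Every bag has size at most 2, so the width is 2 − 1 = 1 and tw(G) ≤ 1. Since G has at least one edge (e.g. h–e), it is not an edgeless graph, so tw(G) ≥ 1. Combining the bounds, tw(G) = 1.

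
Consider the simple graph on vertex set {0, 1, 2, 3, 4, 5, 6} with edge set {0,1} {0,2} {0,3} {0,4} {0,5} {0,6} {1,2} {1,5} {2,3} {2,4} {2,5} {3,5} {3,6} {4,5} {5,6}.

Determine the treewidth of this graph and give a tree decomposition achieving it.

Every bag has size at most 4, so the width is 4 − 1 = 3 and tw(G) ≤ 3. For the lower bound, the 4 vertices {0, 1, 2, 5} are pairwise adjacent, and any tree decomposition puts a clique entirely inside one bag — forcing width ≥ 3. The upper and lower bounds meet at 3, so that is the treewidth.

Treewidth 3.
One such decomposition:
Bags: B1 = {0, 2, 3, 5}  B2 = {0, 3, 5, 6}  B3 = {0, 2, 4, 5}  B4 = {0, 1, 2, 5}
Tree: B1–B2, B1–B3, B3–B4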